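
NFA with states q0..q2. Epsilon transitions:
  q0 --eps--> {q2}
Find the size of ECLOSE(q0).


Starting from q0
Initialize closure = {q0}
Follow epsilon from q0 -> add q2
Final closure: {q0, q2}
Size = 2

2


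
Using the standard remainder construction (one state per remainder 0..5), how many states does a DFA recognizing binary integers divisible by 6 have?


Divisibility by 6 is tracked via the remainder mod 6: 0, 1, ..., 5
The construction assigns one state to each remainder
Number of remainders = 6

6


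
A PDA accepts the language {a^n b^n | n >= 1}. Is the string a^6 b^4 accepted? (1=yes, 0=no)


Language requires equal numbers of a's and b's
PDA pushes for each 'a', pops for each 'b'
Number of a's = 6
Number of b's = 4
6 != 4 -> Reject

0


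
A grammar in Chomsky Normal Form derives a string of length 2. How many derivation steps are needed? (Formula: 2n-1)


Chomsky Normal Form derivation:
String length n = 2
Each step either:
  - Splits a nonterminal into two (n-1 such steps)
  - Converts a nonterminal to terminal (n such steps)
Total = (n-1) + n = 2n - 1
= 2(2) - 1
= 4 - 1
= 3

3


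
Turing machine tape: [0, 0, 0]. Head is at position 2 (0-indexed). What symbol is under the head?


Tape: [0, 0, 0]
Positions: 0 1 2
Values:    0 0 0
Head at position 2
tape[2] = 0

0


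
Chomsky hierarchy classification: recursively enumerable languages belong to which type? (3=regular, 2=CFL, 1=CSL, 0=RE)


Chomsky hierarchy levels:
  Type 3: Regular (DFA/NFA/regex)
  Type 2: Context-free (PDA)
  Type 1: Context-sensitive
  Type 0: Recursively enumerable (TM)
'recursively enumerable' corresponds to Type 0

0


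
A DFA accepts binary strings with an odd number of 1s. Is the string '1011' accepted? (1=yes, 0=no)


DFA has 2 states: q_even (start, accept=no) and q_odd
Processing string '1011' character by character:
  Position 0: read '1', 1-count=1 -> q_odd
  Position 1: read '0', 1-count=1 -> q_odd (no change)
  Position 2: read '1', 1-count=2 -> q_even
  Position 3: read '1', 1-count=3 -> q_odd
Final state: q_odd, total 1s = 3 (odd); the DFA requires an odd count -> accept

1


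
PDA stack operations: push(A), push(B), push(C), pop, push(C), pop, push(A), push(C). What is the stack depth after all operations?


Tracing stack operations:
  push(A) -> stack = [A], depth=1
  push(B) -> stack = [A,B], depth=2
  push(C) -> stack = [A,B,C], depth=3
  pop -> removed C, stack = [A,B], depth=2
  push(C) -> stack = [A,B,C], depth=3
  pop -> removed C, stack = [A,B], depth=2
  push(A) -> stack = [A,B,A], depth=3
  push(C) -> stack = [A,B,A,C], depth=4
Final depth = 4

4


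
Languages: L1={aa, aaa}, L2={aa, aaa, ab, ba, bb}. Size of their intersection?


L1 = {aa, aaa}
L2 = {aa, aaa, ab, ba, bb}
Checking each string in L1 against L2:
  'aa': in L2? Yes
  'aaa': in L2? Yes
Intersection = {aa, aaa}
|L1 ∩ L2| = 2

2


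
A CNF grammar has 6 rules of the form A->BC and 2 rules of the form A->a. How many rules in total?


CNF allows two rule forms:
  A -> BC (binary): 6 rules
  A -> a (terminal): 2 rules
Total = 6 + 2 = 8

8


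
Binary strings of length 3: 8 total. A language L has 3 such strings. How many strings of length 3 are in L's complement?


Alphabet: {0,1}
String length: 3
Total strings of length 3 = 2^3 = 8
Strings in L = 3
Complement = total - |L|
= 8 - 3
= 5

5


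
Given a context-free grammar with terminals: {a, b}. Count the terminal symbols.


Terminal symbols: a, b
Counting each: a (#1), b (#2)
Total = 2

2


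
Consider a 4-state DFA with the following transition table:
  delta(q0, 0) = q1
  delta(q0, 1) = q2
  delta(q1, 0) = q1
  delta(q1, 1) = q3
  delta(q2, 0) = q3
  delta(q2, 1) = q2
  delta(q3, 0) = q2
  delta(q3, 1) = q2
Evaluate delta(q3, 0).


Looking up transition function:
delta(q3, 0) in the table
Row: q3, Column: 0
Result: q2

q2


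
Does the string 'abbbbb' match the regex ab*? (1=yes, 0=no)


Pattern: ab*
String: 'abbbbb'
Pattern requires: exactly one 'a' followed by zero or more 'b's
First char is 'a' -> OK
Rest 'bbbbb': all b's? Yes
Result: 1

1


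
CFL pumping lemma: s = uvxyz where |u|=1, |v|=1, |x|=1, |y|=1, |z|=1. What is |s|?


|s| = |u| + |v| + |x| + |y| + |z|
= 1 + 1 + 1 + 1 + 1
= 2 + 1 + 2
= 3 + 2
= 5

5


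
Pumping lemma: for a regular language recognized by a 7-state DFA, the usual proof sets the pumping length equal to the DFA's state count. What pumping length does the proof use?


Pumping lemma for regular languages (standard proof):
Take p = |Q|, the number of DFA states.
Any string of length >= |Q| passes through |Q|+1 states while reading its first |Q| symbols,
so by pigeonhole some state repeats, giving the loop that can be pumped.
Here |Q| = 7
Therefore the proof uses p = 7

7


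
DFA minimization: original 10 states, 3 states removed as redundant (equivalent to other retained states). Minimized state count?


Original DFA: 10 states
Redundant states removed: 3
Minimized states = original - removed
= 10 - 3
= 7

7


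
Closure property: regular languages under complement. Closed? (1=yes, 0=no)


Regular languages are closed under:
- Union (DFA product construction)
- Intersection (DFA product construction)
- Complement (swap accept/reject states)
- Concatenation (NFA construction)
- Kleene star (NFA construction)
complement is in this list
Therefore: closed

1


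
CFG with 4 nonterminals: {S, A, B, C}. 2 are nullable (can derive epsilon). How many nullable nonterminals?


Nonterminals: {S, A, B, C}
A nonterminal is nullable if it can derive epsilon
Counting nullable nonterminals: 2
Total nullable = 2

2


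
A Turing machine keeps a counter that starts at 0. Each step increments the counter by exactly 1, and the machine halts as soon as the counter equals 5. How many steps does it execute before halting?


Counter starts at 0. Counting sequence:
  Step 1: counter = 1
  Step 2: counter = 2
  Step 3: counter = 3
  Step 4: counter = 4
  Step 5: counter = 5
Counter reached 5 -> halt
Total steps = 5

5


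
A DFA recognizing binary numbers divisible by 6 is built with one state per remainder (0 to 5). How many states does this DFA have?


Divisibility by 6 is tracked via the remainder mod 6: 0, 1, ..., 5
The construction assigns one state to each remainder
Number of remainders = 6

6


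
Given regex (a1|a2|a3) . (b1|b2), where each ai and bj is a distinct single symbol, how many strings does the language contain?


First group: 3 alternatives
Second group: 2 alternatives
Concatenation: each choice from group 1 pairs with each from group 2
Total = 3 x 2 = 6

6


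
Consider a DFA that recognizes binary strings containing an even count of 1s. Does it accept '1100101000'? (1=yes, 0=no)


DFA has 2 states: q_even (start, accept=yes) and q_odd
Processing string '1100101000' character by character:
  Position 0: read '1', 1-count=1 -> q_odd
  Position 1: read '1', 1-count=2 -> q_even
  Position 2: read '0', 1-count=2 -> q_even (no change)
  Position 3: read '0', 1-count=2 -> q_even (no change)
  Position 4: read '1', 1-count=3 -> q_odd
  Position 5: read '0', 1-count=3 -> q_odd (no change)
  Position 6: read '1', 1-count=4 -> q_even
  Position 7: read '0', 1-count=4 -> q_even (no change)
  Position 8: read '0', 1-count=4 -> q_even (no change)
  Position 9: read '0', 1-count=4 -> q_even (no change)
Final state: q_even, total 1s = 4 (even); the DFA requires an even count -> accept

1


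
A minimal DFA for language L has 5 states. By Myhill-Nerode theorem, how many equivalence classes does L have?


Myhill-Nerode theorem:
Number of equivalence classes = number of states in minimal DFA
Minimal DFA states = 5
Therefore equivalence classes = 5

5


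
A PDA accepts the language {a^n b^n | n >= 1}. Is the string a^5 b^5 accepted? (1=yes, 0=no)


Language requires equal numbers of a's and b's
PDA pushes for each 'a', pops for each 'b'
Number of a's = 5
Number of b's = 5
5 == 5 -> Accept

1


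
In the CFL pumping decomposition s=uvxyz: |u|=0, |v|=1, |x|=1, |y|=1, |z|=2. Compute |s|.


|s| = |u| + |v| + |x| + |y| + |z|
= 0 + 1 + 1 + 1 + 2
= 1 + 1 + 3
= 2 + 3
= 5

5


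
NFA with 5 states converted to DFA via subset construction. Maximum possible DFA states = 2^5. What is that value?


NFA has 5 states
Subset construction: each DFA state = subset of NFA states
Maximum subsets = 2^5
2^5 = 32

32


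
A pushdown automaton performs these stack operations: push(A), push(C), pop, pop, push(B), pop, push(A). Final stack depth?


Tracing stack operations:
  push(A) -> stack = [A], depth=1
  push(C) -> stack = [A,C], depth=2
  pop -> removed C, stack = [A], depth=1
  pop -> removed A, stack = [], depth=0
  push(B) -> stack = [B], depth=1
  pop -> removed B, stack = [], depth=0
  push(A) -> stack = [A], depth=1
Final depth = 1

1


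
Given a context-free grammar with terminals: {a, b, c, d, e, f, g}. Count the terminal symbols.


Terminal symbols: a, b, c, d, e, f, g
Counting each: a (#1), b (#2), c (#3), d (#4), e (#5), f (#6), g (#7)
Total = 7

7


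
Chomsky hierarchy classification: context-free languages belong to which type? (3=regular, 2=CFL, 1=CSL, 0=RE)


Chomsky hierarchy levels:
  Type 3: Regular (DFA/NFA/regex)
  Type 2: Context-free (PDA)
  Type 1: Context-sensitive
  Type 0: Recursively enumerable (TM)
'context-free' corresponds to Type 2

2


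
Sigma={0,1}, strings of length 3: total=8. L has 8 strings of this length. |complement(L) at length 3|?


Alphabet: {0,1}
String length: 3
Total strings of length 3 = 2^3 = 8
Strings in L = 8
Complement = total - |L|
= 8 - 8
= 0

0


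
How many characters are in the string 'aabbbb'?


String: 'aabbbb'
Counting characters:
  'a' appears 2 time(s)
  'b' appears 4 time(s)
Total length = 2 + 4 = 6

6


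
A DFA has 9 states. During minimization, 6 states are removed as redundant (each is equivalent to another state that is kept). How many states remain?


Original DFA: 9 states
Redundant states removed: 6
Minimized states = original - removed
= 9 - 6
= 3

3


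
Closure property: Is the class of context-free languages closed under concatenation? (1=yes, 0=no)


CFL closure properties:
  Closed under: union, concatenation, Kleene star
  NOT closed under: intersection, complement
Operation 'concatenation' is in closed list -> Yes (closed)

1


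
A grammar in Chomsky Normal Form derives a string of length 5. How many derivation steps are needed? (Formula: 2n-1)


Chomsky Normal Form derivation:
String length n = 5
Each step either:
  - Splits a nonterminal into two (n-1 such steps)
  - Converts a nonterminal to terminal (n such steps)
Total = (n-1) + n = 2n - 1
= 2(5) - 1
= 10 - 1
= 9

9


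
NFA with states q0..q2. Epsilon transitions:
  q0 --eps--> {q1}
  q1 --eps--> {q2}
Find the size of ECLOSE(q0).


Starting from q0
Initialize closure = {q0}
Follow epsilon from q0 -> add q1
Follow epsilon from q1 -> add q2
Final closure: {q0, q1, q2}
Size = 3

3


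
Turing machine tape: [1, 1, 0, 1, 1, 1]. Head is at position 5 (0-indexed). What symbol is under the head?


Tape: [1, 1, 0, 1, 1, 1]
Positions: 0 1 2 3 4 5
Values:    1 1 0 1 1 1
Head at position 5
tape[5] = 1

1


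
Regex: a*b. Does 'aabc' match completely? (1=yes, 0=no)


Pattern: a*b
String: 'aabc'
Pattern requires: zero or more 'a's followed by exactly one 'b'
Found 2 leading 'a's
Remaining: 'bc'
Remaining is not 'b' -> no match
Result: 0

0


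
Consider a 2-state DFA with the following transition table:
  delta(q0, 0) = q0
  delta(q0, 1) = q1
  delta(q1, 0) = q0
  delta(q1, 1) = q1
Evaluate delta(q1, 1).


Looking up transition function:
delta(q1, 1) in the table
Row: q1, Column: 1
Result: q1

q1


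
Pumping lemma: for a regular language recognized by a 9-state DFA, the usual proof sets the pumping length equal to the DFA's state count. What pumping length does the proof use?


Pumping lemma for regular languages (standard proof):
Take p = |Q|, the number of DFA states.
Any string of length >= |Q| passes through |Q|+1 states while reading its first |Q| symbols,
so by pigeonhole some state repeats, giving the loop that can be pumped.
Here |Q| = 9
Therefore the proof uses p = 9

9


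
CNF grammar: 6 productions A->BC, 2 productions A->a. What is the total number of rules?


CNF allows two rule forms:
  A -> BC (binary): 6 rules
  A -> a (terminal): 2 rules
Total = 6 + 2 = 8

8


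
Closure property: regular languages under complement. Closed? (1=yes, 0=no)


Regular languages are closed under:
- Union (DFA product construction)
- Intersection (DFA product construction)
- Complement (swap accept/reject states)
- Concatenation (NFA construction)
- Kleene star (NFA construction)
complement is in this list
Therefore: closed

1


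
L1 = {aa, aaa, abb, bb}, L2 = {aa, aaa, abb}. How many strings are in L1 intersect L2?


L1 = {aa, aaa, abb, bb}
L2 = {aa, aaa, abb}
Checking each string in L1 against L2:
  'aa': in L2? Yes
  'aaa': in L2? Yes
  'abb': in L2? Yes
  'bb': in L2? No
Intersection = {aa, aaa, abb}
|L1 ∩ L2| = 3

3


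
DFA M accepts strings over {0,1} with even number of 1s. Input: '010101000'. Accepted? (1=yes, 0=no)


DFA has 2 states: q_even (start, accept=yes) and q_odd
Processing string '010101000' character by character:
  Position 0: read '0', 1-count=0 -> q_even (no change)
  Position 1: read '1', 1-count=1 -> q_odd
  Position 2: read '0', 1-count=1 -> q_odd (no change)
  Position 3: read '1', 1-count=2 -> q_even
  Position 4: read '0', 1-count=2 -> q_even (no change)
  Position 5: read '1', 1-count=3 -> q_odd
  Position 6: read '0', 1-count=3 -> q_odd (no change)
  Position 7: read '0', 1-count=3 -> q_odd (no change)
  Position 8: read '0', 1-count=3 -> q_odd (no change)
Final state: q_odd, total 1s = 3 (odd); the DFA requires an even count -> reject

0


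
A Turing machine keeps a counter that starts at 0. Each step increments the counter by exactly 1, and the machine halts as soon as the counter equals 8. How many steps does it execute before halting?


Counter starts at 0. Counting sequence:
  Step 1: counter = 1
  Step 2: counter = 2
  Step 3: counter = 3
  Step 4: counter = 4
  Step 5: counter = 5
  Step 6: counter = 6
  Step 7: counter = 7
  Step 8: counter = 8
Counter reached 8 -> halt
Total steps = 8

8


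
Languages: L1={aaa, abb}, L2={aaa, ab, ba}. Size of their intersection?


L1 = {aaa, abb}
L2 = {aaa, ab, ba}
Checking each string in L1 against L2:
  'aaa': in L2? Yes
  'abb': in L2? No
Intersection = {aaa}
|L1 ∩ L2| = 1

1


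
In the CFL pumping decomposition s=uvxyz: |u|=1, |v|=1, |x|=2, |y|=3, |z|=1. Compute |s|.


|s| = |u| + |v| + |x| + |y| + |z|
= 1 + 1 + 2 + 3 + 1
= 2 + 2 + 4
= 4 + 4
= 8

8


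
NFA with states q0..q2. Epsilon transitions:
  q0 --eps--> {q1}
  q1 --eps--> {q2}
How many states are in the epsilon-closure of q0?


Starting from q0
Initialize closure = {q0}
Follow epsilon from q0 -> add q1
Follow epsilon from q1 -> add q2
Final closure: {q0, q1, q2}
Size = 3

3


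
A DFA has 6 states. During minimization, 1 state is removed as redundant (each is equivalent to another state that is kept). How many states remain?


Original DFA: 6 states
Redundant states removed: 1
Minimized states = original - removed
= 6 - 1
= 5

5


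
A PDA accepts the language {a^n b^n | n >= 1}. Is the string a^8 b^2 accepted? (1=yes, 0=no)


Language requires equal numbers of a's and b's
PDA pushes for each 'a', pops for each 'b'
Number of a's = 8
Number of b's = 2
8 != 2 -> Reject

0


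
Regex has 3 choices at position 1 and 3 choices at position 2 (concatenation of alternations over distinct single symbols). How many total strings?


First group: 3 alternatives
Second group: 3 alternatives
Concatenation: each choice from group 1 pairs with each from group 2
Total = 3 x 3 = 9

9


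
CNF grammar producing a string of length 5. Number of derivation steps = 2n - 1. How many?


Chomsky Normal Form derivation:
String length n = 5
Each step either:
  - Splits a nonterminal into two (n-1 such steps)
  - Converts a nonterminal to terminal (n such steps)
Total = (n-1) + n = 2n - 1
= 2(5) - 1
= 10 - 1
= 9

9


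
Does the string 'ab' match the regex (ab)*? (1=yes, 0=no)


Pattern: (ab)*
String: 'ab'
Pattern requires: zero or more repetitions of 'ab'
Pairs: ['ab']
All pairs are 'ab'? Yes
Result: 1

1


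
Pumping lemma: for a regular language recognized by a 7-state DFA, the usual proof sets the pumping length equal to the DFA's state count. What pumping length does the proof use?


Pumping lemma for regular languages (standard proof):
Take p = |Q|, the number of DFA states.
Any string of length >= |Q| passes through |Q|+1 states while reading its first |Q| symbols,
so by pigeonhole some state repeats, giving the loop that can be pumped.
Here |Q| = 7
Therefore the proof uses p = 7

7


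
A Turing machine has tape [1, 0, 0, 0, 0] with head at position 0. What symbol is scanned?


Tape: [1, 0, 0, 0, 0]
Positions: 0 1 2 3 4
Values:    1 0 0 0 0
Head at position 0
tape[0] = 1

1


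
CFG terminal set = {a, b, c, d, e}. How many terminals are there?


Terminal symbols: a, b, c, d, e
Counting each: a (#1), b (#2), c (#3), d (#4), e (#5)
Total = 5

5


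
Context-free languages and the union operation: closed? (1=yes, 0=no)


CFL closure properties:
  Closed under: union, concatenation, Kleene star
  NOT closed under: intersection, complement
Operation 'union' is in closed list -> Yes (closed)

1


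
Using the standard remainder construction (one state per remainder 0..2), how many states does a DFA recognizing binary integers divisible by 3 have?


Divisibility by 3 is tracked via the remainder mod 3: 0, 1, ..., 2
The construction assigns one state to each remainder
Number of remainders = 3

3


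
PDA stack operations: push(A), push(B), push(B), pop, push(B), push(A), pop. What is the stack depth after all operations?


Tracing stack operations:
  push(A) -> stack = [A], depth=1
  push(B) -> stack = [A,B], depth=2
  push(B) -> stack = [A,B,B], depth=3
  pop -> removed B, stack = [A,B], depth=2
  push(B) -> stack = [A,B,B], depth=3
  push(A) -> stack = [A,B,B,A], depth=4
  pop -> removed A, stack = [A,B,B], depth=3
Final depth = 3

3


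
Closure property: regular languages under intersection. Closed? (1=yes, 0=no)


Regular languages are closed under:
- Union (DFA product construction)
- Intersection (DFA product construction)
- Complement (swap accept/reject states)
- Concatenation (NFA construction)
- Kleene star (NFA construction)
intersection is in this list
Therefore: closed

1


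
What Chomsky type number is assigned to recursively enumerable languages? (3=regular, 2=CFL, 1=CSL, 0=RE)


Chomsky hierarchy levels:
  Type 3: Regular (DFA/NFA/regex)
  Type 2: Context-free (PDA)
  Type 1: Context-sensitive
  Type 0: Recursively enumerable (TM)
'recursively enumerable' corresponds to Type 0

0


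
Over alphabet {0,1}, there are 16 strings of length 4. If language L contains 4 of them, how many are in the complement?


Alphabet: {0,1}
String length: 4
Total strings of length 4 = 2^4 = 16
Strings in L = 4
Complement = total - |L|
= 16 - 4
= 12

12


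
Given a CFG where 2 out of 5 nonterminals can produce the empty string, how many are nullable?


Nonterminals: {S, A, B, C, D}
A nonterminal is nullable if it can derive epsilon
Counting nullable nonterminals: 2
Total nullable = 2

2


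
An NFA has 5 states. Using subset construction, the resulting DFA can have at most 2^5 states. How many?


NFA has 5 states
Subset construction: each DFA state = subset of NFA states
Maximum subsets = 2^5
2^5 = 32

32


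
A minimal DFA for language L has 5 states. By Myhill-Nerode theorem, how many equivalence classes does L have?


Myhill-Nerode theorem:
Number of equivalence classes = number of states in minimal DFA
Minimal DFA states = 5
Therefore equivalence classes = 5

5


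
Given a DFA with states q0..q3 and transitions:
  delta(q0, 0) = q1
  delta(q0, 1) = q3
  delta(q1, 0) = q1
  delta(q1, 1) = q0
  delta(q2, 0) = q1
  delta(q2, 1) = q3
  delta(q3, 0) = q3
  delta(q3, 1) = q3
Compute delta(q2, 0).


Looking up transition function:
delta(q2, 0) in the table
Row: q2, Column: 0
Result: q1

q1


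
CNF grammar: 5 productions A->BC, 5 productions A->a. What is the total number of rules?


CNF allows two rule forms:
  A -> BC (binary): 5 rules
  A -> a (terminal): 5 rules
Total = 5 + 5 = 10

10


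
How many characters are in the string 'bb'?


String: 'bb'
Counting characters:
  'b' appears 2 time(s)
Total length = 0 + 2 = 2

2


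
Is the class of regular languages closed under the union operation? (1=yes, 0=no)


Regular languages are closed under:
- Union (DFA product construction)
- Intersection (DFA product construction)
- Complement (swap accept/reject states)
- Concatenation (NFA construction)
- Kleene star (NFA construction)
union is in this list
Therefore: closed

1


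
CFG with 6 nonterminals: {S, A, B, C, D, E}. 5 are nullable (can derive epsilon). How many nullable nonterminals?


Nonterminals: {S, A, B, C, D, E}
A nonterminal is nullable if it can derive epsilon
Counting nullable nonterminals: 5
Total nullable = 5

5


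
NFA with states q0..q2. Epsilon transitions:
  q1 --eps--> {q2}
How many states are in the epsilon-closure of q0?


Starting from q0
Initialize closure = {q0}
q0 has no outgoing epsilon transitions -> nothing to add
Final closure: {q0}
Size = 1

1


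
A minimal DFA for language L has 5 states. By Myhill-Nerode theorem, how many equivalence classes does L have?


Myhill-Nerode theorem:
Number of equivalence classes = number of states in minimal DFA
Minimal DFA states = 5
Therefore equivalence classes = 5

5


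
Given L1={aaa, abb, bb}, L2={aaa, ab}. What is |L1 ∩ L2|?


L1 = {aaa, abb, bb}
L2 = {aaa, ab}
Checking each string in L1 against L2:
  'aaa': in L2? Yes
  'abb': in L2? No
  'bb': in L2? No
Intersection = {aaa}
|L1 ∩ L2| = 1

1


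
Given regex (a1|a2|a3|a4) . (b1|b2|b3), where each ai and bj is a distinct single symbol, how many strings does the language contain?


First group: 4 alternatives
Second group: 3 alternatives
Concatenation: each choice from group 1 pairs with each from group 2
Total = 4 x 3 = 12

12


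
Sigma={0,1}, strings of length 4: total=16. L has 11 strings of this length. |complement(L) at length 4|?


Alphabet: {0,1}
String length: 4
Total strings of length 4 = 2^4 = 16
Strings in L = 11
Complement = total - |L|
= 16 - 11
= 5

5


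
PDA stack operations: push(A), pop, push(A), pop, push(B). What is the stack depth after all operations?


Tracing stack operations:
  push(A) -> stack = [A], depth=1
  pop -> removed A, stack = [], depth=0
  push(A) -> stack = [A], depth=1
  pop -> removed A, stack = [], depth=0
  push(B) -> stack = [B], depth=1
Final depth = 1

1


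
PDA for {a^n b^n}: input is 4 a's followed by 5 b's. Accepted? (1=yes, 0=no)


Language requires equal numbers of a's and b's
PDA pushes for each 'a', pops for each 'b'
Number of a's = 4
Number of b's = 5
4 != 5 -> Reject

0


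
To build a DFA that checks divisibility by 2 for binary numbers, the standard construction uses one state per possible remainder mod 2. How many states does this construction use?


Divisibility by 2 is tracked via the remainder mod 2: 0, 1, ..., 1
The construction assigns one state to each remainder
Number of remainders = 2

2


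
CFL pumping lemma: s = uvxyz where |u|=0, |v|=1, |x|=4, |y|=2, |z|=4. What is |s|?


|s| = |u| + |v| + |x| + |y| + |z|
= 0 + 1 + 4 + 2 + 4
= 1 + 4 + 6
= 5 + 6
= 11

11


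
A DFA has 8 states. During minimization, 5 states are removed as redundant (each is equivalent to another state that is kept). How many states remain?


Original DFA: 8 states
Redundant states removed: 5
Minimized states = original - removed
= 8 - 5
= 3

3


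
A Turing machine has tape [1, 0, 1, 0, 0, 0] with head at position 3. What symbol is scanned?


Tape: [1, 0, 1, 0, 0, 0]
Positions: 0 1 2 3 4 5
Values:    1 0 1 0 0 0
Head at position 3
tape[3] = 0

0


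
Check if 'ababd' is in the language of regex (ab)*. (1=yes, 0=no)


Pattern: (ab)*
String: 'ababd'
Pattern requires: zero or more repetitions of 'ab'
Length 5 is odd -> cannot be (ab)* -> no match
Result: 0

0


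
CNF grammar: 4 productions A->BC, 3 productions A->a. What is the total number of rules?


CNF allows two rule forms:
  A -> BC (binary): 4 rules
  A -> a (terminal): 3 rules
Total = 4 + 3 = 7

7


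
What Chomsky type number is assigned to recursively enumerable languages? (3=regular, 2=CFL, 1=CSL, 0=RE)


Chomsky hierarchy levels:
  Type 3: Regular (DFA/NFA/regex)
  Type 2: Context-free (PDA)
  Type 1: Context-sensitive
  Type 0: Recursively enumerable (TM)
'recursively enumerable' corresponds to Type 0

0


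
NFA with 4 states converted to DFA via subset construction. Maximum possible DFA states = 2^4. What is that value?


NFA has 4 states
Subset construction: each DFA state = subset of NFA states
Maximum subsets = 2^4
2^4 = 16

16


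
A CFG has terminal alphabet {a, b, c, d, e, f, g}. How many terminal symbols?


Terminal symbols: a, b, c, d, e, f, g
Counting each: a (#1), b (#2), c (#3), d (#4), e (#5), f (#6), g (#7)
Total = 7

7


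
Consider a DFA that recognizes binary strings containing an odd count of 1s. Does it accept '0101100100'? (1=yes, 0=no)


DFA has 2 states: q_even (start, accept=no) and q_odd
Processing string '0101100100' character by character:
  Position 0: read '0', 1-count=0 -> q_even (no change)
  Position 1: read '1', 1-count=1 -> q_odd
  Position 2: read '0', 1-count=1 -> q_odd (no change)
  Position 3: read '1', 1-count=2 -> q_even
  Position 4: read '1', 1-count=3 -> q_odd
  Position 5: read '0', 1-count=3 -> q_odd (no change)
  Position 6: read '0', 1-count=3 -> q_odd (no change)
  Position 7: read '1', 1-count=4 -> q_even
  Position 8: read '0', 1-count=4 -> q_even (no change)
  Position 9: read '0', 1-count=4 -> q_even (no change)
Final state: q_even, total 1s = 4 (even); the DFA requires an odd count -> reject

0


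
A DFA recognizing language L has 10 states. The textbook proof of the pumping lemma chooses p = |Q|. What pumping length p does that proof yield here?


Pumping lemma for regular languages (standard proof):
Take p = |Q|, the number of DFA states.
Any string of length >= |Q| passes through |Q|+1 states while reading its first |Q| symbols,
so by pigeonhole some state repeats, giving the loop that can be pumped.
Here |Q| = 10
Therefore the proof uses p = 10

10


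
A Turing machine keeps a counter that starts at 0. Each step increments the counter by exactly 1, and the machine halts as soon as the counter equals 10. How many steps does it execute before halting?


Counter starts at 0. Counting sequence:
  Step 1: counter = 1
  Step 2: counter = 2
  Step 3: counter = 3
  Step 4: counter = 4
  Step 5: counter = 5
  Step 6: counter = 6
  ...
  Step 10: counter = 10
Counter reached 10 -> halt
Total steps = 10

10


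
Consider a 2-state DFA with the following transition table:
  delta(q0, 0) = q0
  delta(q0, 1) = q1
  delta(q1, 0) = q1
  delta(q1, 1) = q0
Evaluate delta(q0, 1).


Looking up transition function:
delta(q0, 1) in the table
Row: q0, Column: 1
Result: q1

q1


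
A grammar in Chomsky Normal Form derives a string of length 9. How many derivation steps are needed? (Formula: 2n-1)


Chomsky Normal Form derivation:
String length n = 9
Each step either:
  - Splits a nonterminal into two (n-1 such steps)
  - Converts a nonterminal to terminal (n such steps)
Total = (n-1) + n = 2n - 1
= 2(9) - 1
= 18 - 1
= 17

17


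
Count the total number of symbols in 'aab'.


String: 'aab'
Counting characters:
  'a' appears 2 time(s)
  'b' appears 1 time(s)
Total length = 2 + 1 = 3

3


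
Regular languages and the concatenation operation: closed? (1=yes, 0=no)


Regular languages are closed under all standard operations:
- Union: Yes (product construction)
- Intersection: Yes (product construction)
- Complement: Yes (swap accept/reject)
- Concatenation: Yes (NFA construction)
Operation: concatenation -> Closed

1


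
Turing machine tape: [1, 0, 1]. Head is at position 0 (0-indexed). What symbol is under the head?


Tape: [1, 0, 1]
Positions: 0 1 2
Values:    1 0 1
Head at position 0
tape[0] = 1

1


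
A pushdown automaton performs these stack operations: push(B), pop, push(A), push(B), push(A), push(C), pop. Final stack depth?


Tracing stack operations:
  push(B) -> stack = [B], depth=1
  pop -> removed B, stack = [], depth=0
  push(A) -> stack = [A], depth=1
  push(B) -> stack = [A,B], depth=2
  push(A) -> stack = [A,B,A], depth=3
  push(C) -> stack = [A,B,A,C], depth=4
  pop -> removed C, stack = [A,B,A], depth=3
Final depth = 3

3


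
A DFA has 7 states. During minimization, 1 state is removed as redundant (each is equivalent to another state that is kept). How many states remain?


Original DFA: 7 states
Redundant states removed: 1
Minimized states = original - removed
= 7 - 1
= 6

6


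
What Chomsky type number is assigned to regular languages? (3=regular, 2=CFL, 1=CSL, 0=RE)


Chomsky hierarchy levels:
  Type 3: Regular (DFA/NFA/regex)
  Type 2: Context-free (PDA)
  Type 1: Context-sensitive
  Type 0: Recursively enumerable (TM)
'regular' corresponds to Type 3

3


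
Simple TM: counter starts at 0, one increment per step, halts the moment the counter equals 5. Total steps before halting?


Counter starts at 0. Counting sequence:
  Step 1: counter = 1
  Step 2: counter = 2
  Step 3: counter = 3
  Step 4: counter = 4
  Step 5: counter = 5
Counter reached 5 -> halt
Total steps = 5

5


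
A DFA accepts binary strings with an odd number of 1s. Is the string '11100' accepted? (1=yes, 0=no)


DFA has 2 states: q_even (start, accept=no) and q_odd
Processing string '11100' character by character:
  Position 0: read '1', 1-count=1 -> q_odd
  Position 1: read '1', 1-count=2 -> q_even
  Position 2: read '1', 1-count=3 -> q_odd
  Position 3: read '0', 1-count=3 -> q_odd (no change)
  Position 4: read '0', 1-count=3 -> q_odd (no change)
Final state: q_odd, total 1s = 3 (odd); the DFA requires an odd count -> accept

1


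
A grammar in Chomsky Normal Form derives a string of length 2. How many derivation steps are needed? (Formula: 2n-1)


Chomsky Normal Form derivation:
String length n = 2
Each step either:
  - Splits a nonterminal into two (n-1 such steps)
  - Converts a nonterminal to terminal (n such steps)
Total = (n-1) + n = 2n - 1
= 2(2) - 1
= 4 - 1
= 3

3


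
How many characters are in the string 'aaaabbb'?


String: 'aaaabbb'
Counting characters:
  'a' appears 4 time(s)
  'b' appears 3 time(s)
Total length = 4 + 3 = 7

7


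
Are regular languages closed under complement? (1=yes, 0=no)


Regular languages are closed under:
- Union (DFA product construction)
- Intersection (DFA product construction)
- Complement (swap accept/reject states)
- Concatenation (NFA construction)
- Kleene star (NFA construction)
complement is in this list
Therefore: closed

1


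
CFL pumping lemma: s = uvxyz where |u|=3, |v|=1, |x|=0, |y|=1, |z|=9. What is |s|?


|s| = |u| + |v| + |x| + |y| + |z|
= 3 + 1 + 0 + 1 + 9
= 4 + 0 + 10
= 4 + 10
= 14

14


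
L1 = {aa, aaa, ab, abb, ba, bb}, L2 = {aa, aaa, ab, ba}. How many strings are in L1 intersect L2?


L1 = {aa, aaa, ab, abb, ba, bb}
L2 = {aa, aaa, ab, ba}
Checking each string in L1 against L2:
  'aa': in L2? Yes
  'aaa': in L2? Yes
  'ab': in L2? Yes
  'abb': in L2? No
  'ba': in L2? Yes
  'bb': in L2? No
Intersection = {aa, aaa, ab, ba}
|L1 ∩ L2| = 4

4


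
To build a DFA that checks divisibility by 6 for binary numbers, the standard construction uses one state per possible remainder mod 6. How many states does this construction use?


Divisibility by 6 is tracked via the remainder mod 6: 0, 1, ..., 5
The construction assigns one state to each remainder
Number of remainders = 6

6


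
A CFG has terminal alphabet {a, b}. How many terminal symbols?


Terminal symbols: a, b
Counting each: a (#1), b (#2)
Total = 2

2


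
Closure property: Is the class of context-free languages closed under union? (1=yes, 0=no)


CFL closure properties:
  Closed under: union, concatenation, Kleene star
  NOT closed under: intersection, complement
Operation 'union' is in closed list -> Yes (closed)

1


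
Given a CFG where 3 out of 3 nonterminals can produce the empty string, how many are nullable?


Nonterminals: {S, A, B}
A nonterminal is nullable if it can derive epsilon
Counting nullable nonterminals: 3
Total nullable = 3

3


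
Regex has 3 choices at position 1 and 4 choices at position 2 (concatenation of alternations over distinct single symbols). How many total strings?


First group: 3 alternatives
Second group: 4 alternatives
Concatenation: each choice from group 1 pairs with each from group 2
Total = 3 x 4 = 12

12


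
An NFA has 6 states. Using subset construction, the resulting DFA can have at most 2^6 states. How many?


NFA has 6 states
Subset construction: each DFA state = subset of NFA states
Maximum subsets = 2^6
2^6 = 64

64


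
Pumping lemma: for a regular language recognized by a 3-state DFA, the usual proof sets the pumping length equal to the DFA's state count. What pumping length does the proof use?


Pumping lemma for regular languages (standard proof):
Take p = |Q|, the number of DFA states.
Any string of length >= |Q| passes through |Q|+1 states while reading its first |Q| symbols,
so by pigeonhole some state repeats, giving the loop that can be pumped.
Here |Q| = 3
Therefore the proof uses p = 3

3


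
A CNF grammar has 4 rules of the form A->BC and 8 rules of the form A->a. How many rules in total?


CNF allows two rule forms:
  A -> BC (binary): 4 rules
  A -> a (terminal): 8 rules
Total = 4 + 8 = 12

12


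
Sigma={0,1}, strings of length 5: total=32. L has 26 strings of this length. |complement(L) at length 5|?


Alphabet: {0,1}
String length: 5
Total strings of length 5 = 2^5 = 32
Strings in L = 26
Complement = total - |L|
= 32 - 26
= 6

6


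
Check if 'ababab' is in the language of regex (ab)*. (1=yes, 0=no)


Pattern: (ab)*
String: 'ababab'
Pattern requires: zero or more repetitions of 'ab'
Pairs: ['ab', 'ab', 'ab']
All pairs are 'ab'? Yes
Result: 1

1


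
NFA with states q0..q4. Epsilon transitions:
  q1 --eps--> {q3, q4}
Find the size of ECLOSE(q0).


Starting from q0
Initialize closure = {q0}
q0 has no outgoing epsilon transitions -> nothing to add
Final closure: {q0}
Size = 1

1


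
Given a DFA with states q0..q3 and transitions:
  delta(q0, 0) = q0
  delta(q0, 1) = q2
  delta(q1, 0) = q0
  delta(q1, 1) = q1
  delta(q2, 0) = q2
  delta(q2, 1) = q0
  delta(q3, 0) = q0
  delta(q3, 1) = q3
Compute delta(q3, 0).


Looking up transition function:
delta(q3, 0) in the table
Row: q3, Column: 0
Result: q0

q0


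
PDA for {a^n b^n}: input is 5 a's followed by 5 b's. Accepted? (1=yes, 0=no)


Language requires equal numbers of a's and b's
PDA pushes for each 'a', pops for each 'b'
Number of a's = 5
Number of b's = 5
5 == 5 -> Accept

1


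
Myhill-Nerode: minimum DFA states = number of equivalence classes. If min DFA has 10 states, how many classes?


Myhill-Nerode theorem:
Number of equivalence classes = number of states in minimal DFA
Minimal DFA states = 10
Therefore equivalence classes = 10

10


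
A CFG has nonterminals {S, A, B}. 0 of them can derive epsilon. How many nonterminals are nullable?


Nonterminals: {S, A, B}
A nonterminal is nullable if it can derive epsilon
Counting nullable nonterminals: 0
Total nullable = 0

0


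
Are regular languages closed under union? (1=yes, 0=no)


Regular languages are closed under all standard operations:
- Union: Yes (product construction)
- Intersection: Yes (product construction)
- Complement: Yes (swap accept/reject)
- Concatenation: Yes (NFA construction)
Operation: union -> Closed

1


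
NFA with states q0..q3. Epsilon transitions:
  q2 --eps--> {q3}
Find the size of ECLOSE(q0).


Starting from q0
Initialize closure = {q0}
q0 has no outgoing epsilon transitions -> nothing to add
Final closure: {q0}
Size = 1

1


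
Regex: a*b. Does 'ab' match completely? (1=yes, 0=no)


Pattern: a*b
String: 'ab'
Pattern requires: zero or more 'a's followed by exactly one 'b'
Found 1 leading 'a's
Remaining: 'b'
Remaining is exactly 'b' -> match
Result: 1

1


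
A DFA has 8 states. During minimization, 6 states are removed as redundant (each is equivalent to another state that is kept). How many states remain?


Original DFA: 8 states
Redundant states removed: 6
Minimized states = original - removed
= 8 - 6
= 2

2


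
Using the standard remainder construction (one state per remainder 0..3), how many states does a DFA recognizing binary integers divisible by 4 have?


Divisibility by 4 is tracked via the remainder mod 4: 0, 1, ..., 3
The construction assigns one state to each remainder
Number of remainders = 4

4


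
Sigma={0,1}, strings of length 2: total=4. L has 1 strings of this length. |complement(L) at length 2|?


Alphabet: {0,1}
String length: 2
Total strings of length 2 = 2^2 = 4
Strings in L = 1
Complement = total - |L|
= 4 - 1
= 3

3


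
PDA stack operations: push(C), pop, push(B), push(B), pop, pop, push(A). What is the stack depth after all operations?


Tracing stack operations:
  push(C) -> stack = [C], depth=1
  pop -> removed C, stack = [], depth=0
  push(B) -> stack = [B], depth=1
  push(B) -> stack = [B,B], depth=2
  pop -> removed B, stack = [B], depth=1
  pop -> removed B, stack = [], depth=0
  push(A) -> stack = [A], depth=1
Final depth = 1

1


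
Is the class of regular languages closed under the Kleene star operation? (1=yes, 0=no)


Regular languages are closed under:
- Union (DFA product construction)
- Intersection (DFA product construction)
- Complement (swap accept/reject states)
- Concatenation (NFA construction)
- Kleene star (NFA construction)
Kleene star is in this list
Therefore: closed

1


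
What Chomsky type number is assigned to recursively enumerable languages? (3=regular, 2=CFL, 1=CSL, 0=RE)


Chomsky hierarchy levels:
  Type 3: Regular (DFA/NFA/regex)
  Type 2: Context-free (PDA)
  Type 1: Context-sensitive
  Type 0: Recursively enumerable (TM)
'recursively enumerable' corresponds to Type 0

0


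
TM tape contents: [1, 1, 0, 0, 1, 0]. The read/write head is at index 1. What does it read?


Tape: [1, 1, 0, 0, 1, 0]
Positions: 0 1 2 3 4 5
Values:    1 1 0 0 1 0
Head at position 1
tape[1] = 1

1


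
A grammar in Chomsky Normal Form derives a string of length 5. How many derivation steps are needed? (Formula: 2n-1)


Chomsky Normal Form derivation:
String length n = 5
Each step either:
  - Splits a nonterminal into two (n-1 such steps)
  - Converts a nonterminal to terminal (n such steps)
Total = (n-1) + n = 2n - 1
= 2(5) - 1
= 10 - 1
= 9

9


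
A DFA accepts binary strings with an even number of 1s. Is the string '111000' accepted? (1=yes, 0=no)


DFA has 2 states: q_even (start, accept=yes) and q_odd
Processing string '111000' character by character:
  Position 0: read '1', 1-count=1 -> q_odd
  Position 1: read '1', 1-count=2 -> q_even
  Position 2: read '1', 1-count=3 -> q_odd
  Position 3: read '0', 1-count=3 -> q_odd (no change)
  Position 4: read '0', 1-count=3 -> q_odd (no change)
  Position 5: read '0', 1-count=3 -> q_odd (no change)
Final state: q_odd, total 1s = 3 (odd); the DFA requires an even count -> reject

0


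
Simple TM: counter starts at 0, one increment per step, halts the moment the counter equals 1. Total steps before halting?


Counter starts at 0. Counting sequence:
  Step 1: counter = 1
Counter reached 1 -> halt
Total steps = 1

1
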